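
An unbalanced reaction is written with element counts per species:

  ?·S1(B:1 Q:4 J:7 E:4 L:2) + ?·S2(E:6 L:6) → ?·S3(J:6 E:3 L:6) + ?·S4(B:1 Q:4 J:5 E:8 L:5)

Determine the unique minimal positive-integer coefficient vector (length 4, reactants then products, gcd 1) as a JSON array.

Coefficients: [6, 5, 2, 6]

B: 6·1+5·0 = 6 | 2·0+6·1 = 6
Q: 6·4+5·0 = 24 | 2·0+6·4 = 24
J: 6·7+5·0 = 42 | 2·6+6·5 = 42
E: 6·4+5·6 = 54 | 2·3+6·8 = 54
L: 6·2+5·6 = 42 | 2·6+6·5 = 42
gcd(6,5,2,6) = 1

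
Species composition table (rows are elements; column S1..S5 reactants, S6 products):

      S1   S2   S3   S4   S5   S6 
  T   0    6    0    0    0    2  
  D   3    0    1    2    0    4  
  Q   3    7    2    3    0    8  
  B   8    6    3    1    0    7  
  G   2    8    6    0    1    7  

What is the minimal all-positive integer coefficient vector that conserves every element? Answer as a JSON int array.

T: 1·0+1·6+1·0+4·0+5·0 = 6 | 3·2 = 6
D: 1·3+1·0+1·1+4·2+5·0 = 12 | 3·4 = 12
Q: 1·3+1·7+1·2+4·3+5·0 = 24 | 3·8 = 24
B: 1·8+1·6+1·3+4·1+5·0 = 21 | 3·7 = 21
G: 1·2+1·8+1·6+4·0+5·1 = 21 | 3·7 = 21
gcd(1,1,1,4,5,3) = 1

Coefficients: [1, 1, 1, 4, 5, 3]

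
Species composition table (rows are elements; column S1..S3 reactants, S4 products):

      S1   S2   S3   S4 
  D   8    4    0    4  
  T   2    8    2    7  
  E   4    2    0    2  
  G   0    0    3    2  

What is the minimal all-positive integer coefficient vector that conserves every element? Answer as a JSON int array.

D: 1·8+4·4+4·0 = 24 | 6·4 = 24
T: 1·2+4·8+4·2 = 42 | 6·7 = 42
E: 1·4+4·2+4·0 = 12 | 6·2 = 12
G: 1·0+4·0+4·3 = 12 | 6·2 = 12
gcd(1,4,4,6) = 1

Coefficients: [1, 4, 4, 6]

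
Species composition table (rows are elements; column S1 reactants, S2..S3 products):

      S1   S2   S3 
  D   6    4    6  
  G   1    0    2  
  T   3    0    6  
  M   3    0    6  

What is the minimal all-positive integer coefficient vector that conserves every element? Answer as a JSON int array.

Coefficients: [4, 3, 2]

D: 4·6 = 24 | 3·4+2·6 = 24
G: 4·1 = 4 | 3·0+2·2 = 4
T: 4·3 = 12 | 3·0+2·6 = 12
M: 4·3 = 12 | 3·0+2·6 = 12
gcd(4,3,2) = 1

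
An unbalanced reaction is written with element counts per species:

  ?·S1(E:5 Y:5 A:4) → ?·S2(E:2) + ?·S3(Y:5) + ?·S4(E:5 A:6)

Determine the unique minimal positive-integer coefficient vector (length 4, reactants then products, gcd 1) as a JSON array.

Coefficients: [6, 5, 6, 4]

E: 6·5 = 30 | 5·2+6·0+4·5 = 30
Y: 6·5 = 30 | 5·0+6·5+4·0 = 30
A: 6·4 = 24 | 5·0+6·0+4·6 = 24
gcd(6,5,6,4) = 1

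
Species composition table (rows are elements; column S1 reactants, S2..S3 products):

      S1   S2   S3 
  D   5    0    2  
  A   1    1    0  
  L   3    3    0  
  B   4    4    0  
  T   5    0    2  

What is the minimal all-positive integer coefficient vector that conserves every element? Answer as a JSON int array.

D: 2·5 = 10 | 2·0+5·2 = 10
A: 2·1 = 2 | 2·1+5·0 = 2
L: 2·3 = 6 | 2·3+5·0 = 6
B: 2·4 = 8 | 2·4+5·0 = 8
T: 2·5 = 10 | 2·0+5·2 = 10
gcd(2,2,5) = 1

Coefficients: [2, 2, 5]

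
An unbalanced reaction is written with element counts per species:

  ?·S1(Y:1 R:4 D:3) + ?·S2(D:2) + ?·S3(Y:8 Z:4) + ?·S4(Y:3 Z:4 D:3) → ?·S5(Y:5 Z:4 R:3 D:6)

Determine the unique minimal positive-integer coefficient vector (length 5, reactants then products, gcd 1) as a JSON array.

Y: 3·1+3·0+1·8+3·3 = 20 | 4·5 = 20
Z: 3·0+3·0+1·4+3·4 = 16 | 4·4 = 16
R: 3·4+3·0+1·0+3·0 = 12 | 4·3 = 12
D: 3·3+3·2+1·0+3·3 = 24 | 4·6 = 24
gcd(3,3,1,3,4) = 1

Coefficients: [3, 3, 1, 3, 4]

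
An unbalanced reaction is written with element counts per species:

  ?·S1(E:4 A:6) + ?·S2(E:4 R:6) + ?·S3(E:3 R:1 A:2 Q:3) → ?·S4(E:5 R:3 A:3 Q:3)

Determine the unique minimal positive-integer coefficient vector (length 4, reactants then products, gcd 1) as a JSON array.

E: 1·4+2·4+6·3 = 30 | 6·5 = 30
R: 1·0+2·6+6·1 = 18 | 6·3 = 18
A: 1·6+2·0+6·2 = 18 | 6·3 = 18
Q: 1·0+2·0+6·3 = 18 | 6·3 = 18
gcd(1,2,6,6) = 1

Coefficients: [1, 2, 6, 6]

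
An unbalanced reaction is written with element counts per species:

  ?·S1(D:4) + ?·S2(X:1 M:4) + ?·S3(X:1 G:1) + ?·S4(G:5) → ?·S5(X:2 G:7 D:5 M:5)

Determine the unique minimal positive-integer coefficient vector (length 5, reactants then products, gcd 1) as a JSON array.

Coefficients: [5, 5, 3, 5, 4]

X: 5·0+5·1+3·1+5·0 = 8 | 4·2 = 8
G: 5·0+5·0+3·1+5·5 = 28 | 4·7 = 28
D: 5·4+5·0+3·0+5·0 = 20 | 4·5 = 20
M: 5·0+5·4+3·0+5·0 = 20 | 4·5 = 20
gcd(5,5,3,5,4) = 1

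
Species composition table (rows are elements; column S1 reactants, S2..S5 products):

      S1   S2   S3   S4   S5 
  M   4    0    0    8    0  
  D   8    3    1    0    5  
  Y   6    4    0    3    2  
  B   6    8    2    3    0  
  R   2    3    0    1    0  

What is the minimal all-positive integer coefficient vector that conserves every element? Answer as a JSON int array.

M: 4·4 = 16 | 2·0+1·0+2·8+5·0 = 16
D: 4·8 = 32 | 2·3+1·1+2·0+5·5 = 32
Y: 4·6 = 24 | 2·4+1·0+2·3+5·2 = 24
B: 4·6 = 24 | 2·8+1·2+2·3+5·0 = 24
R: 4·2 = 8 | 2·3+1·0+2·1+5·0 = 8
gcd(4,2,1,2,5) = 1

Coefficients: [4, 2, 1, 2, 5]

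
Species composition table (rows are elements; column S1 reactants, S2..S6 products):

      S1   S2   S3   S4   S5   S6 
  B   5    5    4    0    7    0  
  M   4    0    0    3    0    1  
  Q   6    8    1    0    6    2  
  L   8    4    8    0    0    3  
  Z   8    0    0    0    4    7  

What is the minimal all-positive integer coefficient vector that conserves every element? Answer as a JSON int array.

B: 4·5 = 20 | 1·5+2·4+4·0+1·7+4·0 = 20
M: 4·4 = 16 | 1·0+2·0+4·3+1·0+4·1 = 16
Q: 4·6 = 24 | 1·8+2·1+4·0+1·6+4·2 = 24
L: 4·8 = 32 | 1·4+2·8+4·0+1·0+4·3 = 32
Z: 4·8 = 32 | 1·0+2·0+4·0+1·4+4·7 = 32
gcd(4,1,2,4,1,4) = 1

Coefficients: [4, 1, 2, 4, 1, 4]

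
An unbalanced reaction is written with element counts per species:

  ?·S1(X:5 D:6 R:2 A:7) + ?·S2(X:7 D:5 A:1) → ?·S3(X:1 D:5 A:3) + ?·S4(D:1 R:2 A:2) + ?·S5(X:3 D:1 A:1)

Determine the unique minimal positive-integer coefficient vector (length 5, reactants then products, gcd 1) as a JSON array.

Coefficients: [2, 1, 2, 2, 5]

X: 2·5+1·7 = 17 | 2·1+2·0+5·3 = 17
D: 2·6+1·5 = 17 | 2·5+2·1+5·1 = 17
R: 2·2+1·0 = 4 | 2·0+2·2+5·0 = 4
A: 2·7+1·1 = 15 | 2·3+2·2+5·1 = 15
gcd(2,1,2,2,5) = 1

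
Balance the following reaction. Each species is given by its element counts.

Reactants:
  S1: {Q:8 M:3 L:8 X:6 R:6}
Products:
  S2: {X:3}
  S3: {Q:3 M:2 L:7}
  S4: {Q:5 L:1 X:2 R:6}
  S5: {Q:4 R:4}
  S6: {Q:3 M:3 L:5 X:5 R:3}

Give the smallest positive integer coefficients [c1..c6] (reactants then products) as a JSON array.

Q: 4·8 = 32 | 4·0+3·3+1·5+3·4+2·3 = 32
M: 4·3 = 12 | 4·0+3·2+1·0+3·0+2·3 = 12
L: 4·8 = 32 | 4·0+3·7+1·1+3·0+2·5 = 32
X: 4·6 = 24 | 4·3+3·0+1·2+3·0+2·5 = 24
R: 4·6 = 24 | 4·0+3·0+1·6+3·4+2·3 = 24
gcd(4,4,3,1,3,2) = 1

Coefficients: [4, 4, 3, 1, 3, 2]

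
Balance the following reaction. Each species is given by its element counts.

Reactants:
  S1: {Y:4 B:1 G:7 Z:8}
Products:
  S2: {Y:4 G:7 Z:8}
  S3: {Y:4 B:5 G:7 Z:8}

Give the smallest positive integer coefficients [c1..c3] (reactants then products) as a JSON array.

Y: 5·4 = 20 | 4·4+1·4 = 20
B: 5·1 = 5 | 4·0+1·5 = 5
G: 5·7 = 35 | 4·7+1·7 = 35
Z: 5·8 = 40 | 4·8+1·8 = 40
gcd(5,4,1) = 1

Coefficients: [5, 4, 1]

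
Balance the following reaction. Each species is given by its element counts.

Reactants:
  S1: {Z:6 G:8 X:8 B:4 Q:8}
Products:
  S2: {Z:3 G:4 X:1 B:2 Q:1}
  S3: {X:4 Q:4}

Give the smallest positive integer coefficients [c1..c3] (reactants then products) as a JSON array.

Coefficients: [2, 4, 3]

Z: 2·6 = 12 | 4·3+3·0 = 12
G: 2·8 = 16 | 4·4+3·0 = 16
X: 2·8 = 16 | 4·1+3·4 = 16
B: 2·4 = 8 | 4·2+3·0 = 8
Q: 2·8 = 16 | 4·1+3·4 = 16
gcd(2,4,3) = 1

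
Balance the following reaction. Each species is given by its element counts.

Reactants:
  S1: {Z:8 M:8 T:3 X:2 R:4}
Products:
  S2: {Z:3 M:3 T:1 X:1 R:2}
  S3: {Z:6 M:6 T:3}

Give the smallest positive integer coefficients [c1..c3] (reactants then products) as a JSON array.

Coefficients: [3, 6, 1]

Z: 3·8 = 24 | 6·3+1·6 = 24
M: 3·8 = 24 | 6·3+1·6 = 24
T: 3·3 = 9 | 6·1+1·3 = 9
X: 3·2 = 6 | 6·1+1·0 = 6
R: 3·4 = 12 | 6·2+1·0 = 12
gcd(3,6,1) = 1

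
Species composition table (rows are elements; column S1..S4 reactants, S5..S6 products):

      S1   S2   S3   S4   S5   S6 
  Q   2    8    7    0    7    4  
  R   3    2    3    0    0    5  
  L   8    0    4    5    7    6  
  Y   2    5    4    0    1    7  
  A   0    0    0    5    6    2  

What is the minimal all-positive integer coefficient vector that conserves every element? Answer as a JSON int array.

Coefficients: [1, 3, 2, 6, 4, 3]

Q: 1·2+3·8+2·7+6·0 = 40 | 4·7+3·4 = 40
R: 1·3+3·2+2·3+6·0 = 15 | 4·0+3·5 = 15
L: 1·8+3·0+2·4+6·5 = 46 | 4·7+3·6 = 46
Y: 1·2+3·5+2·4+6·0 = 25 | 4·1+3·7 = 25
A: 1·0+3·0+2·0+6·5 = 30 | 4·6+3·2 = 30
gcd(1,3,2,6,4,3) = 1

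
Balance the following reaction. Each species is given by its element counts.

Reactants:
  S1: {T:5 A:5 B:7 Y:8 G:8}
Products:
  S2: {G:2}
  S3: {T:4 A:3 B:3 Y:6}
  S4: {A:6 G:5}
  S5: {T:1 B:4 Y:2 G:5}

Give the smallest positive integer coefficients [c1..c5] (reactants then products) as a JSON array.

T: 3·5 = 15 | 2·0+3·4+1·0+3·1 = 15
A: 3·5 = 15 | 2·0+3·3+1·6+3·0 = 15
B: 3·7 = 21 | 2·0+3·3+1·0+3·4 = 21
Y: 3·8 = 24 | 2·0+3·6+1·0+3·2 = 24
G: 3·8 = 24 | 2·2+3·0+1·5+3·5 = 24
gcd(3,2,3,1,3) = 1

Coefficients: [3, 2, 3, 1, 3]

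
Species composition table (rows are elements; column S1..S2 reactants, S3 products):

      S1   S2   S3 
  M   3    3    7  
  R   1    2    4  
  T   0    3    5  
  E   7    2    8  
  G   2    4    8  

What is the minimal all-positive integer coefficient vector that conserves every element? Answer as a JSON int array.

M: 2·3+5·3 = 21 | 3·7 = 21
R: 2·1+5·2 = 12 | 3·4 = 12
T: 2·0+5·3 = 15 | 3·5 = 15
E: 2·7+5·2 = 24 | 3·8 = 24
G: 2·2+5·4 = 24 | 3·8 = 24
gcd(2,5,3) = 1

Coefficients: [2, 5, 3]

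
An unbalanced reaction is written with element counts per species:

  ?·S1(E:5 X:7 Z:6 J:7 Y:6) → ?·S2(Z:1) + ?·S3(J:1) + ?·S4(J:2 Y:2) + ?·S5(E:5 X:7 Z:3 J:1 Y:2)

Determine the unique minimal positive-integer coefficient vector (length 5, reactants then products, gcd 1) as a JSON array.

E: 1·5 = 5 | 3·0+2·0+2·0+1·5 = 5
X: 1·7 = 7 | 3·0+2·0+2·0+1·7 = 7
Z: 1·6 = 6 | 3·1+2·0+2·0+1·3 = 6
J: 1·7 = 7 | 3·0+2·1+2·2+1·1 = 7
Y: 1·6 = 6 | 3·0+2·0+2·2+1·2 = 6
gcd(1,3,2,2,1) = 1

Coefficients: [1, 3, 2, 2, 1]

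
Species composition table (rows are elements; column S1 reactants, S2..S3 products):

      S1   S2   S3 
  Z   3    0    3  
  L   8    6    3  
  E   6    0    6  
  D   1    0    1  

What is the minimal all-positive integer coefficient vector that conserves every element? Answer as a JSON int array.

Z: 6·3 = 18 | 5·0+6·3 = 18
L: 6·8 = 48 | 5·6+6·3 = 48
E: 6·6 = 36 | 5·0+6·6 = 36
D: 6·1 = 6 | 5·0+6·1 = 6
gcd(6,5,6) = 1

Coefficients: [6, 5, 6]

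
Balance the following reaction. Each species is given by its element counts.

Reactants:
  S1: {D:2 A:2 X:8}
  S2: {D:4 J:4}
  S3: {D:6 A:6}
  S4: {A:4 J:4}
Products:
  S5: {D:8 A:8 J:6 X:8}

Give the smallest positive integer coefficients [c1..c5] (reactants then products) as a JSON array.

D: 4·2+3·4+2·6+3·0 = 32 | 4·8 = 32
A: 4·2+3·0+2·6+3·4 = 32 | 4·8 = 32
J: 4·0+3·4+2·0+3·4 = 24 | 4·6 = 24
X: 4·8+3·0+2·0+3·0 = 32 | 4·8 = 32
gcd(4,3,2,3,4) = 1

Coefficients: [4, 3, 2, 3, 4]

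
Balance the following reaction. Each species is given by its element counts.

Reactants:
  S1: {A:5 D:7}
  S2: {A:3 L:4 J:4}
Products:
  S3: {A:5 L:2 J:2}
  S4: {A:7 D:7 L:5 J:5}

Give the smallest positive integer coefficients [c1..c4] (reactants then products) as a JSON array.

Coefficients: [2, 3, 1, 2]

A: 2·5+3·3 = 19 | 1·5+2·7 = 19
D: 2·7+3·0 = 14 | 1·0+2·7 = 14
L: 2·0+3·4 = 12 | 1·2+2·5 = 12
J: 2·0+3·4 = 12 | 1·2+2·5 = 12
gcd(2,3,1,2) = 1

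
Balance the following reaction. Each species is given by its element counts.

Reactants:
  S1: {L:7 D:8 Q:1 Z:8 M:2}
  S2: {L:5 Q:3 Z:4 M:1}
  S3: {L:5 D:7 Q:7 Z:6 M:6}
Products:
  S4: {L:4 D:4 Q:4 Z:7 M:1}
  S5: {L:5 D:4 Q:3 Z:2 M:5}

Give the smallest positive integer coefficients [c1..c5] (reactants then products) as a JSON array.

Coefficients: [2, 3, 4, 6, 5]

L: 2·7+3·5+4·5 = 49 | 6·4+5·5 = 49
D: 2·8+3·0+4·7 = 44 | 6·4+5·4 = 44
Q: 2·1+3·3+4·7 = 39 | 6·4+5·3 = 39
Z: 2·8+3·4+4·6 = 52 | 6·7+5·2 = 52
M: 2·2+3·1+4·6 = 31 | 6·1+5·5 = 31
gcd(2,3,4,6,5) = 1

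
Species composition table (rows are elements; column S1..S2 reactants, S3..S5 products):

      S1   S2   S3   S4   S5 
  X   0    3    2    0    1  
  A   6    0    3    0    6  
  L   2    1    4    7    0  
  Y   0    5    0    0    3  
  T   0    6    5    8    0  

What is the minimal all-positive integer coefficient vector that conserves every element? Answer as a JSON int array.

Coefficients: [6, 3, 2, 1, 5]

X: 6·0+3·3 = 9 | 2·2+1·0+5·1 = 9
A: 6·6+3·0 = 36 | 2·3+1·0+5·6 = 36
L: 6·2+3·1 = 15 | 2·4+1·7+5·0 = 15
Y: 6·0+3·5 = 15 | 2·0+1·0+5·3 = 15
T: 6·0+3·6 = 18 | 2·5+1·8+5·0 = 18
gcd(6,3,2,1,5) = 1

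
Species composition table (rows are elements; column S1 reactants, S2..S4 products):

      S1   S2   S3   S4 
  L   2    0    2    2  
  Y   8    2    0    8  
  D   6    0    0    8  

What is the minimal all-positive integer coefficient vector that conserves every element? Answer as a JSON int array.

L: 4·2 = 8 | 4·0+1·2+3·2 = 8
Y: 4·8 = 32 | 4·2+1·0+3·8 = 32
D: 4·6 = 24 | 4·0+1·0+3·8 = 24
gcd(4,4,1,3) = 1

Coefficients: [4, 4, 1, 3]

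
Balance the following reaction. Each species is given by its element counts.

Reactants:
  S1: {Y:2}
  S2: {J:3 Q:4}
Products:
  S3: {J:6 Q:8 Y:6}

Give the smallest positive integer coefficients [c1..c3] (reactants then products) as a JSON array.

J: 3·0+2·3 = 6 | 1·6 = 6
Q: 3·0+2·4 = 8 | 1·8 = 8
Y: 3·2+2·0 = 6 | 1·6 = 6
gcd(3,2,1) = 1

Coefficients: [3, 2, 1]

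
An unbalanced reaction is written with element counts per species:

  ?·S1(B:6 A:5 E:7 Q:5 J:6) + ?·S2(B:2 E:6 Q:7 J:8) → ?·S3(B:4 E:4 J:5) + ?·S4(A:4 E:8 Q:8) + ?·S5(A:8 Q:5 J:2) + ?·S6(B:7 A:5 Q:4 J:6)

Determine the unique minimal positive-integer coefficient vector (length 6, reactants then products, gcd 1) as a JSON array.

B: 6·6+1·2 = 38 | 6·4+3·0+1·0+2·7 = 38
A: 6·5+1·0 = 30 | 6·0+3·4+1·8+2·5 = 30
E: 6·7+1·6 = 48 | 6·4+3·8+1·0+2·0 = 48
Q: 6·5+1·7 = 37 | 6·0+3·8+1·5+2·4 = 37
J: 6·6+1·8 = 44 | 6·5+3·0+1·2+2·6 = 44
gcd(6,1,6,3,1,2) = 1

Coefficients: [6, 1, 6, 3, 1, 2]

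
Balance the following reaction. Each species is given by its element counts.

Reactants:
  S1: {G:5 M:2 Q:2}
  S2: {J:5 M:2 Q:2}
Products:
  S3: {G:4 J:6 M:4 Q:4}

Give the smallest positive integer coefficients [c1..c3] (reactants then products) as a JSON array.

Coefficients: [4, 6, 5]

G: 4·5+6·0 = 20 | 5·4 = 20
J: 4·0+6·5 = 30 | 5·6 = 30
M: 4·2+6·2 = 20 | 5·4 = 20
Q: 4·2+6·2 = 20 | 5·4 = 20
gcd(4,6,5) = 1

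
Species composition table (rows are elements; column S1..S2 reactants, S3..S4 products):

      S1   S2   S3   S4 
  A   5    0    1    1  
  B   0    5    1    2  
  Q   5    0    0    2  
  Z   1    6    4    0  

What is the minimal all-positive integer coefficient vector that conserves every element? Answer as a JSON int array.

Coefficients: [2, 3, 5, 5]

A: 2·5+3·0 = 10 | 5·1+5·1 = 10
B: 2·0+3·5 = 15 | 5·1+5·2 = 15
Q: 2·5+3·0 = 10 | 5·0+5·2 = 10
Z: 2·1+3·6 = 20 | 5·4+5·0 = 20
gcd(2,3,5,5) = 1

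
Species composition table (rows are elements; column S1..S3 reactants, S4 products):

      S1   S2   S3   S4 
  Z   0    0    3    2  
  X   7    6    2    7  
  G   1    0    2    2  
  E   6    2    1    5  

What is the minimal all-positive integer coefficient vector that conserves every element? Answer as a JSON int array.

Coefficients: [4, 1, 4, 6]

Z: 4·0+1·0+4·3 = 12 | 6·2 = 12
X: 4·7+1·6+4·2 = 42 | 6·7 = 42
G: 4·1+1·0+4·2 = 12 | 6·2 = 12
E: 4·6+1·2+4·1 = 30 | 6·5 = 30
gcd(4,1,4,6) = 1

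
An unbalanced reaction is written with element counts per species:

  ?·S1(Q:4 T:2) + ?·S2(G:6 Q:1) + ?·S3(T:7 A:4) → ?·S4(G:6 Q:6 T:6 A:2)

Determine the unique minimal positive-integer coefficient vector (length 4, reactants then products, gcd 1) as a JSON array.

Coefficients: [5, 4, 2, 4]

G: 5·0+4·6+2·0 = 24 | 4·6 = 24
Q: 5·4+4·1+2·0 = 24 | 4·6 = 24
T: 5·2+4·0+2·7 = 24 | 4·6 = 24
A: 5·0+4·0+2·4 = 8 | 4·2 = 8
gcd(5,4,2,4) = 1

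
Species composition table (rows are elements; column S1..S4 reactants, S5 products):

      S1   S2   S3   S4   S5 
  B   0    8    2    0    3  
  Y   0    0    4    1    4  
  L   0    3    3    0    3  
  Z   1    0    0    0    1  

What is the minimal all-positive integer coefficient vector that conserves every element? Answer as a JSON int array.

B: 6·0+1·8+5·2+4·0 = 18 | 6·3 = 18
Y: 6·0+1·0+5·4+4·1 = 24 | 6·4 = 24
L: 6·0+1·3+5·3+4·0 = 18 | 6·3 = 18
Z: 6·1+1·0+5·0+4·0 = 6 | 6·1 = 6
gcd(6,1,5,4,6) = 1

Coefficients: [6, 1, 5, 4, 6]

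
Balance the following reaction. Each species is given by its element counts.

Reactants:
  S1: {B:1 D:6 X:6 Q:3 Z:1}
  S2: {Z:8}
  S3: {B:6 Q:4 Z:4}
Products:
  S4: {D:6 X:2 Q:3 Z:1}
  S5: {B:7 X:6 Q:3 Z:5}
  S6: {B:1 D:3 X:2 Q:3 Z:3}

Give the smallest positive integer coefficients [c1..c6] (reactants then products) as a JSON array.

B: 5·1+1·0+3·6 = 23 | 4·0+3·7+2·1 = 23
D: 5·6+1·0+3·0 = 30 | 4·6+3·0+2·3 = 30
X: 5·6+1·0+3·0 = 30 | 4·2+3·6+2·2 = 30
Q: 5·3+1·0+3·4 = 27 | 4·3+3·3+2·3 = 27
Z: 5·1+1·8+3·4 = 25 | 4·1+3·5+2·3 = 25
gcd(5,1,3,4,3,2) = 1

Coefficients: [5, 1, 3, 4, 3, 2]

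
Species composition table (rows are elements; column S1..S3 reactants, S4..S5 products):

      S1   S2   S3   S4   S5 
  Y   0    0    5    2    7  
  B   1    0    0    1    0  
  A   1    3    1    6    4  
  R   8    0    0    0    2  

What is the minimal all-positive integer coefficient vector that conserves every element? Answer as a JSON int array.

Y: 1·0+5·0+6·5 = 30 | 1·2+4·7 = 30
B: 1·1+5·0+6·0 = 1 | 1·1+4·0 = 1
A: 1·1+5·3+6·1 = 22 | 1·6+4·4 = 22
R: 1·8+5·0+6·0 = 8 | 1·0+4·2 = 8
gcd(1,5,6,1,4) = 1

Coefficients: [1, 5, 6, 1, 4]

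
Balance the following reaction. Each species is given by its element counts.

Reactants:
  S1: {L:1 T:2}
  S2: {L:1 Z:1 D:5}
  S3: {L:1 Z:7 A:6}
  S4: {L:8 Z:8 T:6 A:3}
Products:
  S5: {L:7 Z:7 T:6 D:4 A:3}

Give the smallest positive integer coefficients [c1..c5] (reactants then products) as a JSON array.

L: 6·1+4·1+1·1+3·8 = 35 | 5·7 = 35
Z: 6·0+4·1+1·7+3·8 = 35 | 5·7 = 35
T: 6·2+4·0+1·0+3·6 = 30 | 5·6 = 30
D: 6·0+4·5+1·0+3·0 = 20 | 5·4 = 20
A: 6·0+4·0+1·6+3·3 = 15 | 5·3 = 15
gcd(6,4,1,3,5) = 1

Coefficients: [6, 4, 1, 3, 5]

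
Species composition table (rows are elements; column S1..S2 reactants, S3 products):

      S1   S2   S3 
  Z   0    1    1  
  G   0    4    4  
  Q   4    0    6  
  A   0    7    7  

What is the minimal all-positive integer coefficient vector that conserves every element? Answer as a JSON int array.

Coefficients: [3, 2, 2]

Z: 3·0+2·1 = 2 | 2·1 = 2
G: 3·0+2·4 = 8 | 2·4 = 8
Q: 3·4+2·0 = 12 | 2·6 = 12
A: 3·0+2·7 = 14 | 2·7 = 14
gcd(3,2,2) = 1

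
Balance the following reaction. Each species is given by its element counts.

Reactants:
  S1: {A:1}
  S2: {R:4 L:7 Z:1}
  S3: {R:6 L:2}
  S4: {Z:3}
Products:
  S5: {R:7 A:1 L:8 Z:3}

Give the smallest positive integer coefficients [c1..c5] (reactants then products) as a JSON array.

R: 6·0+6·4+3·6+4·0 = 42 | 6·7 = 42
A: 6·1+6·0+3·0+4·0 = 6 | 6·1 = 6
L: 6·0+6·7+3·2+4·0 = 48 | 6·8 = 48
Z: 6·0+6·1+3·0+4·3 = 18 | 6·3 = 18
gcd(6,6,3,4,6) = 1

Coefficients: [6, 6, 3, 4, 6]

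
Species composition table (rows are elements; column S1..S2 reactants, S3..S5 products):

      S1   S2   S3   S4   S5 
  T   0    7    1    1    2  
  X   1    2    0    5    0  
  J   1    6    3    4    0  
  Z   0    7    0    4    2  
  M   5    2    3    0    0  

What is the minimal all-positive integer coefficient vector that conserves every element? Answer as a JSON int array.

Coefficients: [1, 2, 3, 1, 5]

T: 1·0+2·7 = 14 | 3·1+1·1+5·2 = 14
X: 1·1+2·2 = 5 | 3·0+1·5+5·0 = 5
J: 1·1+2·6 = 13 | 3·3+1·4+5·0 = 13
Z: 1·0+2·7 = 14 | 3·0+1·4+5·2 = 14
M: 1·5+2·2 = 9 | 3·3+1·0+5·0 = 9
gcd(1,2,3,1,5) = 1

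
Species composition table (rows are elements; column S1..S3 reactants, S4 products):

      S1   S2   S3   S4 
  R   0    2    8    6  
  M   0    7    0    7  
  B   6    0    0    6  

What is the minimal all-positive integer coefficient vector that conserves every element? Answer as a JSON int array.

Coefficients: [2, 2, 1, 2]

R: 2·0+2·2+1·8 = 12 | 2·6 = 12
M: 2·0+2·7+1·0 = 14 | 2·7 = 14
B: 2·6+2·0+1·0 = 12 | 2·6 = 12
gcd(2,2,1,2) = 1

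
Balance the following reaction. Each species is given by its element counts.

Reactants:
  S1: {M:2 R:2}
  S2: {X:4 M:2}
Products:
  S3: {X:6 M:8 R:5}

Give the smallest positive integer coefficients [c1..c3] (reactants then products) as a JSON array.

Coefficients: [5, 3, 2]

X: 5·0+3·4 = 12 | 2·6 = 12
M: 5·2+3·2 = 16 | 2·8 = 16
R: 5·2+3·0 = 10 | 2·5 = 10
gcd(5,3,2) = 1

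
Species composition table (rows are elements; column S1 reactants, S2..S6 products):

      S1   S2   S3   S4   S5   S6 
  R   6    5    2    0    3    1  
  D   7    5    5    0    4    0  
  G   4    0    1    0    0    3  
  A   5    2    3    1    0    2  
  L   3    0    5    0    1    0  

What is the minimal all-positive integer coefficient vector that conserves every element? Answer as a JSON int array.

Coefficients: [5, 1, 2, 5, 5, 6]

R: 5·6 = 30 | 1·5+2·2+5·0+5·3+6·1 = 30
D: 5·7 = 35 | 1·5+2·5+5·0+5·4+6·0 = 35
G: 5·4 = 20 | 1·0+2·1+5·0+5·0+6·3 = 20
A: 5·5 = 25 | 1·2+2·3+5·1+5·0+6·2 = 25
L: 5·3 = 15 | 1·0+2·5+5·0+5·1+6·0 = 15
gcd(5,1,2,5,5,6) = 1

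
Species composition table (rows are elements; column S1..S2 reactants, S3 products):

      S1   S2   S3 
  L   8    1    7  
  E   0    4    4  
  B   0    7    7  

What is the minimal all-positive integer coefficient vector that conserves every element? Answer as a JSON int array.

Coefficients: [3, 4, 4]

L: 3·8+4·1 = 28 | 4·7 = 28
E: 3·0+4·4 = 16 | 4·4 = 16
B: 3·0+4·7 = 28 | 4·7 = 28
gcd(3,4,4) = 1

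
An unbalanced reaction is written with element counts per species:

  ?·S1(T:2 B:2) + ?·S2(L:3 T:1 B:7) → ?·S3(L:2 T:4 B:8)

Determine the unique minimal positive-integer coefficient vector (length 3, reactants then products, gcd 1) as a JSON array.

L: 5·0+2·3 = 6 | 3·2 = 6
T: 5·2+2·1 = 12 | 3·4 = 12
B: 5·2+2·7 = 24 | 3·8 = 24
gcd(5,2,3) = 1

Coefficients: [5, 2, 3]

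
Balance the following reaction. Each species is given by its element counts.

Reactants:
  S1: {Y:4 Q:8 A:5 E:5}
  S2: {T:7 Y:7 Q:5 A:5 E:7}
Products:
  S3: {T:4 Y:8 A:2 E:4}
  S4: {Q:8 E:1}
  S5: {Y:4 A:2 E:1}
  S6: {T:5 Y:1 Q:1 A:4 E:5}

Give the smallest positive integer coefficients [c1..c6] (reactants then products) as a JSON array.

Coefficients: [2, 6, 3, 5, 5, 6]

T: 2·0+6·7 = 42 | 3·4+5·0+5·0+6·5 = 42
Y: 2·4+6·7 = 50 | 3·8+5·0+5·4+6·1 = 50
Q: 2·8+6·5 = 46 | 3·0+5·8+5·0+6·1 = 46
A: 2·5+6·5 = 40 | 3·2+5·0+5·2+6·4 = 40
E: 2·5+6·7 = 52 | 3·4+5·1+5·1+6·5 = 52
gcd(2,6,3,5,5,6) = 1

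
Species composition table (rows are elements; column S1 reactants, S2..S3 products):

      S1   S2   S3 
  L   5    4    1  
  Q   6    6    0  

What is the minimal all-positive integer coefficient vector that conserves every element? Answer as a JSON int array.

L: 1·5 = 5 | 1·4+1·1 = 5
Q: 1·6 = 6 | 1·6+1·0 = 6
gcd(1,1,1) = 1

Coefficients: [1, 1, 1]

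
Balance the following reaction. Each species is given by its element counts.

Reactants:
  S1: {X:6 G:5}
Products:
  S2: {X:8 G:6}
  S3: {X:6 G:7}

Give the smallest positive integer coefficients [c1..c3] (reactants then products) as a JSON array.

X: 5·6 = 30 | 3·8+1·6 = 30
G: 5·5 = 25 | 3·6+1·7 = 25
gcd(5,3,1) = 1

Coefficients: [5, 3, 1]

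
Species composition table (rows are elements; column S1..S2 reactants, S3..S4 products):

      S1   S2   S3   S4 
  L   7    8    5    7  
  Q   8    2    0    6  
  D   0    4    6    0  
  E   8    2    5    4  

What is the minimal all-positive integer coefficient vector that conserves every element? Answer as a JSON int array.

Coefficients: [3, 3, 2, 5]

L: 3·7+3·8 = 45 | 2·5+5·7 = 45
Q: 3·8+3·2 = 30 | 2·0+5·6 = 30
D: 3·0+3·4 = 12 | 2·6+5·0 = 12
E: 3·8+3·2 = 30 | 2·5+5·4 = 30
gcd(3,3,2,5) = 1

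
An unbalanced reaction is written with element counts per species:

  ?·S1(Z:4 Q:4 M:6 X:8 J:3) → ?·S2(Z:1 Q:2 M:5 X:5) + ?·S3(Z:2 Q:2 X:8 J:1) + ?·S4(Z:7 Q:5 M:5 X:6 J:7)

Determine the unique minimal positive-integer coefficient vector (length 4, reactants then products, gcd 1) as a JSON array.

Coefficients: [5, 4, 1, 2]

Z: 5·4 = 20 | 4·1+1·2+2·7 = 20
Q: 5·4 = 20 | 4·2+1·2+2·5 = 20
M: 5·6 = 30 | 4·5+1·0+2·5 = 30
X: 5·8 = 40 | 4·5+1·8+2·6 = 40
J: 5·3 = 15 | 4·0+1·1+2·7 = 15
gcd(5,4,1,2) = 1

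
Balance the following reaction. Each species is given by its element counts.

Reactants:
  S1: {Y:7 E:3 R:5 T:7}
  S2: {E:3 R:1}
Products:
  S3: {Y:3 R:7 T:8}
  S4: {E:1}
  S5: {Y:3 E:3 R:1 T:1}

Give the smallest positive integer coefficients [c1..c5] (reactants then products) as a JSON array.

Y: 3·7+4·0 = 21 | 2·3+6·0+5·3 = 21
E: 3·3+4·3 = 21 | 2·0+6·1+5·3 = 21
R: 3·5+4·1 = 19 | 2·7+6·0+5·1 = 19
T: 3·7+4·0 = 21 | 2·8+6·0+5·1 = 21
gcd(3,4,2,6,5) = 1

Coefficients: [3, 4, 2, 6, 5]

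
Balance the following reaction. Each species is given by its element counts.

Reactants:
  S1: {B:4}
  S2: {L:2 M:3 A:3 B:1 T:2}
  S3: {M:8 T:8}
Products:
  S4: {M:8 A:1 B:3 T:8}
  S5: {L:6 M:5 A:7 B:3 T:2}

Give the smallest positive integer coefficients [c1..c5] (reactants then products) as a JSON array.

Coefficients: [3, 6, 3, 4, 2]

L: 3·0+6·2+3·0 = 12 | 4·0+2·6 = 12
M: 3·0+6·3+3·8 = 42 | 4·8+2·5 = 42
A: 3·0+6·3+3·0 = 18 | 4·1+2·7 = 18
B: 3·4+6·1+3·0 = 18 | 4·3+2·3 = 18
T: 3·0+6·2+3·8 = 36 | 4·8+2·2 = 36
gcd(3,6,3,4,2) = 1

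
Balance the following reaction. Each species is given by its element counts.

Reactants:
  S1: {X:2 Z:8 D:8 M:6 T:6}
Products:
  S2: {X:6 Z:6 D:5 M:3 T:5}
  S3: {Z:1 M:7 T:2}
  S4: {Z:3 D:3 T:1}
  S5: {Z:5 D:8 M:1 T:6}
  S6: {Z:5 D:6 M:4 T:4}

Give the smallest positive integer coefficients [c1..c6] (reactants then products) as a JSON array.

Coefficients: [6, 2, 3, 6, 1, 2]

X: 6·2 = 12 | 2·6+3·0+6·0+1·0+2·0 = 12
Z: 6·8 = 48 | 2·6+3·1+6·3+1·5+2·5 = 48
D: 6·8 = 48 | 2·5+3·0+6·3+1·8+2·6 = 48
M: 6·6 = 36 | 2·3+3·7+6·0+1·1+2·4 = 36
T: 6·6 = 36 | 2·5+3·2+6·1+1·6+2·4 = 36
gcd(6,2,3,6,1,2) = 1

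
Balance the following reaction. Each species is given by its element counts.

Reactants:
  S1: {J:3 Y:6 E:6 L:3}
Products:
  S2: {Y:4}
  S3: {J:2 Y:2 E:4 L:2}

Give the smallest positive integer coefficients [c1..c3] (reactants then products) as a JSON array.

Coefficients: [4, 3, 6]

J: 4·3 = 12 | 3·0+6·2 = 12
Y: 4·6 = 24 | 3·4+6·2 = 24
E: 4·6 = 24 | 3·0+6·4 = 24
L: 4·3 = 12 | 3·0+6·2 = 12
gcd(4,3,6) = 1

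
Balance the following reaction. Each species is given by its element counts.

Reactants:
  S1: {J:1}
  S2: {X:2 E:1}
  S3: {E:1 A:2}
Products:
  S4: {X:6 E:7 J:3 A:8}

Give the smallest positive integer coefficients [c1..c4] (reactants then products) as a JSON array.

Coefficients: [3, 3, 4, 1]

X: 3·0+3·2+4·0 = 6 | 1·6 = 6
E: 3·0+3·1+4·1 = 7 | 1·7 = 7
J: 3·1+3·0+4·0 = 3 | 1·3 = 3
A: 3·0+3·0+4·2 = 8 | 1·8 = 8
gcd(3,3,4,1) = 1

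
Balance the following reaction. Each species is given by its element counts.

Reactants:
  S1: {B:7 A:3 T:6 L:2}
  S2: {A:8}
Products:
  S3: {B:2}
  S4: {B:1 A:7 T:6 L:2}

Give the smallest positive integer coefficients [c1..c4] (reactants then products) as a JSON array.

Coefficients: [2, 1, 6, 2]

B: 2·7+1·0 = 14 | 6·2+2·1 = 14
A: 2·3+1·8 = 14 | 6·0+2·7 = 14
T: 2·6+1·0 = 12 | 6·0+2·6 = 12
L: 2·2+1·0 = 4 | 6·0+2·2 = 4
gcd(2,1,6,2) = 1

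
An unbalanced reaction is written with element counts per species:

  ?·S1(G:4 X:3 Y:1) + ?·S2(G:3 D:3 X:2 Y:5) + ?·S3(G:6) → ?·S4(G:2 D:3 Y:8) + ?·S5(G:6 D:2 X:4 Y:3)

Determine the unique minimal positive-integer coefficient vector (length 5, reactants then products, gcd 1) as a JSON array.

Coefficients: [4, 6, 1, 2, 6]

G: 4·4+6·3+1·6 = 40 | 2·2+6·6 = 40
D: 4·0+6·3+1·0 = 18 | 2·3+6·2 = 18
X: 4·3+6·2+1·0 = 24 | 2·0+6·4 = 24
Y: 4·1+6·5+1·0 = 34 | 2·8+6·3 = 34
gcd(4,6,1,2,6) = 1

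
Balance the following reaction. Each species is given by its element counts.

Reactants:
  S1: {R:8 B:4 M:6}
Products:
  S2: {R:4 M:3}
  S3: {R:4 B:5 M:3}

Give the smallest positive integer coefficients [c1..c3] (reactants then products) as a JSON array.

R: 5·8 = 40 | 6·4+4·4 = 40
B: 5·4 = 20 | 6·0+4·5 = 20
M: 5·6 = 30 | 6·3+4·3 = 30
gcd(5,6,4) = 1

Coefficients: [5, 6, 4]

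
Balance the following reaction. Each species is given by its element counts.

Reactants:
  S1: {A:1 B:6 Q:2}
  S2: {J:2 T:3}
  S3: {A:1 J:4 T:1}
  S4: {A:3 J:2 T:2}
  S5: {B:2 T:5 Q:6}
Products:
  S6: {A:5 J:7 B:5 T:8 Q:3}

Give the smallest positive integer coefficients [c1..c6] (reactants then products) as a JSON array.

Coefficients: [3, 5, 2, 5, 1, 4]

A: 3·1+5·0+2·1+5·3+1·0 = 20 | 4·5 = 20
J: 3·0+5·2+2·4+5·2+1·0 = 28 | 4·7 = 28
B: 3·6+5·0+2·0+5·0+1·2 = 20 | 4·5 = 20
T: 3·0+5·3+2·1+5·2+1·5 = 32 | 4·8 = 32
Q: 3·2+5·0+2·0+5·0+1·6 = 12 | 4·3 = 12
gcd(3,5,2,5,1,4) = 1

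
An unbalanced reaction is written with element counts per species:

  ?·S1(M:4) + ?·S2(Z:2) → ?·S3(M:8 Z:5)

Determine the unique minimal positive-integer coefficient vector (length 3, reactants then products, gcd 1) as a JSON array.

M: 4·4+5·0 = 16 | 2·8 = 16
Z: 4·0+5·2 = 10 | 2·5 = 10
gcd(4,5,2) = 1

Coefficients: [4, 5, 2]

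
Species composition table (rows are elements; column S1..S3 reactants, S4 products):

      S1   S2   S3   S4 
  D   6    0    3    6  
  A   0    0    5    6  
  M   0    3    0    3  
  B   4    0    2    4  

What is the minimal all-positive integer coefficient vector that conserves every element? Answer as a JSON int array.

Coefficients: [2, 5, 6, 5]

D: 2·6+5·0+6·3 = 30 | 5·6 = 30
A: 2·0+5·0+6·5 = 30 | 5·6 = 30
M: 2·0+5·3+6·0 = 15 | 5·3 = 15
B: 2·4+5·0+6·2 = 20 | 5·4 = 20
gcd(2,5,6,5) = 1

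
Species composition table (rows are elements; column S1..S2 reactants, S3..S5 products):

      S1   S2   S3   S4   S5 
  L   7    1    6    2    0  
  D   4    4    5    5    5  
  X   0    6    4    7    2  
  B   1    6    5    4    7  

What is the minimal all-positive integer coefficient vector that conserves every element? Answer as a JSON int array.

L: 4·7+6·1 = 34 | 5·6+2·2+1·0 = 34
D: 4·4+6·4 = 40 | 5·5+2·5+1·5 = 40
X: 4·0+6·6 = 36 | 5·4+2·7+1·2 = 36
B: 4·1+6·6 = 40 | 5·5+2·4+1·7 = 40
gcd(4,6,5,2,1) = 1

Coefficients: [4, 6, 5, 2, 1]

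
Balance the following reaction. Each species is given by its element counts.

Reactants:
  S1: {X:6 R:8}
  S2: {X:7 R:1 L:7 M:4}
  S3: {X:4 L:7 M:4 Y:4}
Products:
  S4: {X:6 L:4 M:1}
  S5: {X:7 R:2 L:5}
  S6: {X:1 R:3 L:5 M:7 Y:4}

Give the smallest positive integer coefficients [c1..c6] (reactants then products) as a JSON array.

Coefficients: [1, 2, 2, 2, 2, 2]

X: 1·6+2·7+2·4 = 28 | 2·6+2·7+2·1 = 28
R: 1·8+2·1+2·0 = 10 | 2·0+2·2+2·3 = 10
L: 1·0+2·7+2·7 = 28 | 2·4+2·5+2·5 = 28
M: 1·0+2·4+2·4 = 16 | 2·1+2·0+2·7 = 16
Y: 1·0+2·0+2·4 = 8 | 2·0+2·0+2·4 = 8
gcd(1,2,2,2,2,2) = 1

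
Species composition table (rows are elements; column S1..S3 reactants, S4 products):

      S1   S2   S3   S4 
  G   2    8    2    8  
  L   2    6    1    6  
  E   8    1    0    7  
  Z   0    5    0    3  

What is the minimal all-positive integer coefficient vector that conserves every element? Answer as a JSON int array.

Coefficients: [4, 3, 4, 5]

G: 4·2+3·8+4·2 = 40 | 5·8 = 40
L: 4·2+3·6+4·1 = 30 | 5·6 = 30
E: 4·8+3·1+4·0 = 35 | 5·7 = 35
Z: 4·0+3·5+4·0 = 15 | 5·3 = 15
gcd(4,3,4,5) = 1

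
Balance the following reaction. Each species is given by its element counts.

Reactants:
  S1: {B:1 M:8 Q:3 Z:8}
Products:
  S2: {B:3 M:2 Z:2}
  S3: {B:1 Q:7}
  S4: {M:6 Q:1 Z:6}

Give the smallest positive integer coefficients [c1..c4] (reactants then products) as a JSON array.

Coefficients: [4, 1, 1, 5]

B: 4·1 = 4 | 1·3+1·1+5·0 = 4
M: 4·8 = 32 | 1·2+1·0+5·6 = 32
Q: 4·3 = 12 | 1·0+1·7+5·1 = 12
Z: 4·8 = 32 | 1·2+1·0+5·6 = 32
gcd(4,1,1,5) = 1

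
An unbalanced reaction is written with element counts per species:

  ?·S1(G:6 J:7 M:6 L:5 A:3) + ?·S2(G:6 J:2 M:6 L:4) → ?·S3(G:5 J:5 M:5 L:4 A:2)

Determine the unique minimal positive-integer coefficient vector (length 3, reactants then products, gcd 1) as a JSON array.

G: 4·6+1·6 = 30 | 6·5 = 30
J: 4·7+1·2 = 30 | 6·5 = 30
M: 4·6+1·6 = 30 | 6·5 = 30
L: 4·5+1·4 = 24 | 6·4 = 24
A: 4·3+1·0 = 12 | 6·2 = 12
gcd(4,1,6) = 1

Coefficients: [4, 1, 6]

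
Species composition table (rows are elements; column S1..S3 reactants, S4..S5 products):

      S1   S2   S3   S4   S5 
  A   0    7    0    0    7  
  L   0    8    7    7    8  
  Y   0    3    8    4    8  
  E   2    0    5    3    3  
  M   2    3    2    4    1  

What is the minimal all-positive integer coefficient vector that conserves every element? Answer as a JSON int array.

Coefficients: [1, 4, 5, 5, 4]

A: 1·0+4·7+5·0 = 28 | 5·0+4·7 = 28
L: 1·0+4·8+5·7 = 67 | 5·7+4·8 = 67
Y: 1·0+4·3+5·8 = 52 | 5·4+4·8 = 52
E: 1·2+4·0+5·5 = 27 | 5·3+4·3 = 27
M: 1·2+4·3+5·2 = 24 | 5·4+4·1 = 24
gcd(1,4,5,5,4) = 1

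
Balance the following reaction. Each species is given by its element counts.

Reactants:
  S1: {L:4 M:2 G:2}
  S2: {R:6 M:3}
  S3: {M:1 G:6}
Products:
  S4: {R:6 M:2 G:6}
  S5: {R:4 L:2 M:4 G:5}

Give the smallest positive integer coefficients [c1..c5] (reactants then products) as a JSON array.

R: 3·0+5·6+5·0 = 30 | 1·6+6·4 = 30
L: 3·4+5·0+5·0 = 12 | 1·0+6·2 = 12
M: 3·2+5·3+5·1 = 26 | 1·2+6·4 = 26
G: 3·2+5·0+5·6 = 36 | 1·6+6·5 = 36
gcd(3,5,5,1,6) = 1

Coefficients: [3, 5, 5, 1, 6]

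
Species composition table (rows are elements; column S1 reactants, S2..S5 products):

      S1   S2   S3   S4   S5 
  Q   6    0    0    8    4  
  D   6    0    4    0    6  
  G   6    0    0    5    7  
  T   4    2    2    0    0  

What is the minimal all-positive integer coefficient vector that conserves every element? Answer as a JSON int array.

Q: 4·6 = 24 | 5·0+3·0+2·8+2·4 = 24
D: 4·6 = 24 | 5·0+3·4+2·0+2·6 = 24
G: 4·6 = 24 | 5·0+3·0+2·5+2·7 = 24
T: 4·4 = 16 | 5·2+3·2+2·0+2·0 = 16
gcd(4,5,3,2,2) = 1

Coefficients: [4, 5, 3, 2, 2]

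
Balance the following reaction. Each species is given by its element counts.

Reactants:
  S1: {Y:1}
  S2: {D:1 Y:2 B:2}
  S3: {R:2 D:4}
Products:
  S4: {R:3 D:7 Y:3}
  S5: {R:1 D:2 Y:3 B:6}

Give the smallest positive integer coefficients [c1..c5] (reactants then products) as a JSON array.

Coefficients: [6, 3, 5, 3, 1]

R: 6·0+3·0+5·2 = 10 | 3·3+1·1 = 10
D: 6·0+3·1+5·4 = 23 | 3·7+1·2 = 23
Y: 6·1+3·2+5·0 = 12 | 3·3+1·3 = 12
B: 6·0+3·2+5·0 = 6 | 3·0+1·6 = 6
gcd(6,3,5,3,1) = 1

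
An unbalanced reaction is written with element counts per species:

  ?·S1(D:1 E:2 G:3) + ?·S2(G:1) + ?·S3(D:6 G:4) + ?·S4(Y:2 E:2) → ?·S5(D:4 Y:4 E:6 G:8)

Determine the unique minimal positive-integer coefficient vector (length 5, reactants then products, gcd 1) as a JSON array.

Coefficients: [2, 6, 1, 4, 2]

D: 2·1+6·0+1·6+4·0 = 8 | 2·4 = 8
Y: 2·0+6·0+1·0+4·2 = 8 | 2·4 = 8
E: 2·2+6·0+1·0+4·2 = 12 | 2·6 = 12
G: 2·3+6·1+1·4+4·0 = 16 | 2·8 = 16
gcd(2,6,1,4,2) = 1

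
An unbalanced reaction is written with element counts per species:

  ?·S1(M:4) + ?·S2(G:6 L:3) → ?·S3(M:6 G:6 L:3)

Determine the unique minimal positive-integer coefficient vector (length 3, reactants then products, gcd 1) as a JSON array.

Coefficients: [3, 2, 2]

M: 3·4+2·0 = 12 | 2·6 = 12
G: 3·0+2·6 = 12 | 2·6 = 12
L: 3·0+2·3 = 6 | 2·3 = 6
gcd(3,2,2) = 1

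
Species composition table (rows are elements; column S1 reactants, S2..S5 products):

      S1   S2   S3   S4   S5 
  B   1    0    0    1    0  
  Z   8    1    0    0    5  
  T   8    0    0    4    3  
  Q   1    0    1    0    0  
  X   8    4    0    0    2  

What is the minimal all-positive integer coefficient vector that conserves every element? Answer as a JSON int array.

Coefficients: [3, 4, 3, 3, 4]

B: 3·1 = 3 | 4·0+3·0+3·1+4·0 = 3
Z: 3·8 = 24 | 4·1+3·0+3·0+4·5 = 24
T: 3·8 = 24 | 4·0+3·0+3·4+4·3 = 24
Q: 3·1 = 3 | 4·0+3·1+3·0+4·0 = 3
X: 3·8 = 24 | 4·4+3·0+3·0+4·2 = 24
gcd(3,4,3,3,4) = 1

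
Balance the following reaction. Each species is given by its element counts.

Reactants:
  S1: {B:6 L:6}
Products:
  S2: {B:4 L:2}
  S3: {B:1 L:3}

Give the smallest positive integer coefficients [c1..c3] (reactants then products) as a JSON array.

B: 5·6 = 30 | 6·4+6·1 = 30
L: 5·6 = 30 | 6·2+6·3 = 30
gcd(5,6,6) = 1

Coefficients: [5, 6, 6]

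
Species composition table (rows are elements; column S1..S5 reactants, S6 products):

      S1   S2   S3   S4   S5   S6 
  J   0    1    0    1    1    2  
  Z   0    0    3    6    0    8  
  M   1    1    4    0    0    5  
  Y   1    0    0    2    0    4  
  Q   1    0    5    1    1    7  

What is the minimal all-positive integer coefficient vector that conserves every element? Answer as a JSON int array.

J: 6·0+1·1+2·0+3·1+2·1 = 6 | 3·2 = 6
Z: 6·0+1·0+2·3+3·6+2·0 = 24 | 3·8 = 24
M: 6·1+1·1+2·4+3·0+2·0 = 15 | 3·5 = 15
Y: 6·1+1·0+2·0+3·2+2·0 = 12 | 3·4 = 12
Q: 6·1+1·0+2·5+3·1+2·1 = 21 | 3·7 = 21
gcd(6,1,2,3,2,3) = 1

Coefficients: [6, 1, 2, 3, 2, 3]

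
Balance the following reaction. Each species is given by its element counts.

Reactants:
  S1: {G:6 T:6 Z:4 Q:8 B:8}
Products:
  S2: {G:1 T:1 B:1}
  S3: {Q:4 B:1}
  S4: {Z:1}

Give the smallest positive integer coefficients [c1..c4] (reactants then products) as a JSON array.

G: 1·6 = 6 | 6·1+2·0+4·0 = 6
T: 1·6 = 6 | 6·1+2·0+4·0 = 6
Z: 1·4 = 4 | 6·0+2·0+4·1 = 4
Q: 1·8 = 8 | 6·0+2·4+4·0 = 8
B: 1·8 = 8 | 6·1+2·1+4·0 = 8
gcd(1,6,2,4) = 1

Coefficients: [1, 6, 2, 4]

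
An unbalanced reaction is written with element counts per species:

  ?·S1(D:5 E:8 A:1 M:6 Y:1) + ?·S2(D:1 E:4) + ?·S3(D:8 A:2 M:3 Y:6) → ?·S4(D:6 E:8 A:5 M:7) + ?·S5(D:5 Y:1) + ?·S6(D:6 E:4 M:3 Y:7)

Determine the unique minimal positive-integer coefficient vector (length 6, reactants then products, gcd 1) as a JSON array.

Coefficients: [3, 5, 6, 3, 4, 5]

D: 3·5+5·1+6·8 = 68 | 3·6+4·5+5·6 = 68
E: 3·8+5·4+6·0 = 44 | 3·8+4·0+5·4 = 44
A: 3·1+5·0+6·2 = 15 | 3·5+4·0+5·0 = 15
M: 3·6+5·0+6·3 = 36 | 3·7+4·0+5·3 = 36
Y: 3·1+5·0+6·6 = 39 | 3·0+4·1+5·7 = 39
gcd(3,5,6,3,4,5) = 1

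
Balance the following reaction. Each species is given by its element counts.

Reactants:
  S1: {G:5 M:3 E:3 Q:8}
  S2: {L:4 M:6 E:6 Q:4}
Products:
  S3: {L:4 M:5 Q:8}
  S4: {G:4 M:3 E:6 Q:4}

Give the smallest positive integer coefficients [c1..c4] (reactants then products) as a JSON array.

Coefficients: [4, 3, 3, 5]

G: 4·5+3·0 = 20 | 3·0+5·4 = 20
L: 4·0+3·4 = 12 | 3·4+5·0 = 12
M: 4·3+3·6 = 30 | 3·5+5·3 = 30
E: 4·3+3·6 = 30 | 3·0+5·6 = 30
Q: 4·8+3·4 = 44 | 3·8+5·4 = 44
gcd(4,3,3,5) = 1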